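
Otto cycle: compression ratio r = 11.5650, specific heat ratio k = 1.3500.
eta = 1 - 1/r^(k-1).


r^(k-1) = 2.3556
eta = 1 - 1/2.3556 = 0.5755 = 57.5479%

57.5479%


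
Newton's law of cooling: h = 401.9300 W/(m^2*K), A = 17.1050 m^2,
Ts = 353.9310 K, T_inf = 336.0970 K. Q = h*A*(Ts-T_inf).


dT = 17.8340 K
Q = 401.9300 * 17.1050 * 17.8340 = 122608.9756 W

122608.9756 W


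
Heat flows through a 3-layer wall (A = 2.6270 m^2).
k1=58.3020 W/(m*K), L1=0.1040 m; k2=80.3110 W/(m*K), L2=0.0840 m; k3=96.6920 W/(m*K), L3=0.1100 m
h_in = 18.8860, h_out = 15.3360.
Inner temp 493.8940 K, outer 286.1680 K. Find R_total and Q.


R_conv_in = 1/(18.8860*2.6270) = 0.0202
R_1 = 0.1040/(58.3020*2.6270) = 0.0007
R_2 = 0.0840/(80.3110*2.6270) = 0.0004
R_3 = 0.1100/(96.6920*2.6270) = 0.0004
R_conv_out = 1/(15.3360*2.6270) = 0.0248
R_total = 0.0465 K/W
Q = 207.7260 / 0.0465 = 4468.4253 W

R_total = 0.0465 K/W, Q = 4468.4253 W


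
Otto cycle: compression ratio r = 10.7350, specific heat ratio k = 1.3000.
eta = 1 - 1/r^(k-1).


r^(k-1) = 2.0382
eta = 1 - 1/2.0382 = 0.5094 = 50.9364%

50.9364%


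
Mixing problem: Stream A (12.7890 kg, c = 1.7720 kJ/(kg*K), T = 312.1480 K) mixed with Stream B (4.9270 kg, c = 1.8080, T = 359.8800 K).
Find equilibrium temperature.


num = 10279.7485
den = 31.5701
Tf = 325.6163 K

325.6163 K


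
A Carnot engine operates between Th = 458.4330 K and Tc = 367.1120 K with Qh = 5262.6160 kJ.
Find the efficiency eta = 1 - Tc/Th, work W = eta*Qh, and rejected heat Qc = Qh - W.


eta = 1 - 367.1120/458.4330 = 0.1992
W = 0.1992 * 5262.6160 = 1048.3263 kJ
Qc = 5262.6160 - 1048.3263 = 4214.2897 kJ

eta = 19.9203%, W = 1048.3263 kJ, Qc = 4214.2897 kJ


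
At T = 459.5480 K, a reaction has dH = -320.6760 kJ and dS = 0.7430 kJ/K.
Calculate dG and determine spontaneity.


T*dS = 459.5480 * 0.7430 = 341.4442 kJ
dG = -320.6760 - 341.4442 = -662.1202 kJ (spontaneous)

dG = -662.1202 kJ, spontaneous


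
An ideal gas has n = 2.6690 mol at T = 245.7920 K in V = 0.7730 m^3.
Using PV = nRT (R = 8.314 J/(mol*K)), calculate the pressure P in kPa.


P = nRT/V = 2.6690 * 8.314 * 245.7920 / 0.7730
= 5454.1407 / 0.7730 = 7055.8094 Pa = 7.0558 kPa

7.0558 kPa


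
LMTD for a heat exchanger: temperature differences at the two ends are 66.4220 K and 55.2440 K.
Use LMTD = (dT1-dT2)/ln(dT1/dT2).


dT1/dT2 = 1.2023
ln(dT1/dT2) = 0.1843
LMTD = 11.1780 / 0.1843 = 60.6615 K

60.6615 K


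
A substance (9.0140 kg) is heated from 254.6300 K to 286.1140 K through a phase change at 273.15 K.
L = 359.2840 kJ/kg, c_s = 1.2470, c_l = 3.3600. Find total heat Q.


Q1 (sensible, solid) = 9.0140 * 1.2470 * 18.5200 = 208.1733 kJ
Q2 (latent) = 9.0140 * 359.2840 = 3238.5860 kJ
Q3 (sensible, liquid) = 9.0140 * 3.3600 * 12.9640 = 392.6412 kJ
Q_total = 3839.4004 kJ

3839.4004 kJ


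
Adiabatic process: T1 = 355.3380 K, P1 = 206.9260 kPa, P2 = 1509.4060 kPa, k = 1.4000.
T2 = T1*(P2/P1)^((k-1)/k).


(k-1)/k = 0.2857
(P2/P1)^exp = 1.7643
T2 = 355.3380 * 1.7643 = 626.9177 K

626.9177 K


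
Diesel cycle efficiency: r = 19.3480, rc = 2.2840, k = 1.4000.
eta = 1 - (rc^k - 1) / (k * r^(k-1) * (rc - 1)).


r^(k-1) = 3.2708
rc^k = 3.1782
eta = 0.6295 = 62.9541%

62.9541%


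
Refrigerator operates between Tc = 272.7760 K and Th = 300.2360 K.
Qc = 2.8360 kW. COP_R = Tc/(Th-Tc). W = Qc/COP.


COP = 272.7760 / 27.4600 = 9.9336
W = 2.8360 / 9.9336 = 0.2855 kW

COP = 9.9336, W = 0.2855 kW


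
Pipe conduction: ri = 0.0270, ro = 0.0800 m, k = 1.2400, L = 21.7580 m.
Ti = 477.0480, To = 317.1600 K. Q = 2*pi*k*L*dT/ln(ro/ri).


dT = 159.8880 K
ln(ro/ri) = 1.0862
Q = 2*pi*1.2400*21.7580*159.8880 / 1.0862 = 24953.4552 W

24953.4552 W


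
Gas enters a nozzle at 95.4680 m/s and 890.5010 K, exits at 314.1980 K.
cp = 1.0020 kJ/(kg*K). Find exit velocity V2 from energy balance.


dT = 576.3030 K
2*cp*1000*dT = 1154911.2120
V1^2 = 9114.1390
V2 = sqrt(1164025.3510) = 1078.9001 m/s

1078.9001 m/s


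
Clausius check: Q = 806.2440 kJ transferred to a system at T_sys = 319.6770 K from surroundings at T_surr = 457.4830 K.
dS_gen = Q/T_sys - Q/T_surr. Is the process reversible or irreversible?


dS_sys = 806.2440/319.6770 = 2.5221 kJ/K
dS_surr = -806.2440/457.4830 = -1.7623 kJ/K
dS_gen = 2.5221 - 1.7623 = 0.7597 kJ/K (irreversible)

dS_gen = 0.7597 kJ/K, irreversible


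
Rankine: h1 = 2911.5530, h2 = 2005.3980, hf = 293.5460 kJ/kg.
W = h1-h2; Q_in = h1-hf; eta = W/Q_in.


W = 906.1550 kJ/kg
Q_in = 2618.0070 kJ/kg
eta = 0.3461 = 34.6124%

eta = 34.6124%


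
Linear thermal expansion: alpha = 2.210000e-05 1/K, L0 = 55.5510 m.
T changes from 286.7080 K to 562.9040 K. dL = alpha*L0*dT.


dT = 276.1960 K
dL = 2.210000e-05 * 55.5510 * 276.1960 = 0.339080 m
L_final = 55.890080 m

dL = 0.339080 m


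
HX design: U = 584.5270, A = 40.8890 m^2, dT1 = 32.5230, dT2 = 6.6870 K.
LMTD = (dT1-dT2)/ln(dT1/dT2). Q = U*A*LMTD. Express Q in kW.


LMTD = 16.3335 K
Q = 584.5270 * 40.8890 * 16.3335 = 390381.8888 W = 390.3819 kW

390.3819 kW


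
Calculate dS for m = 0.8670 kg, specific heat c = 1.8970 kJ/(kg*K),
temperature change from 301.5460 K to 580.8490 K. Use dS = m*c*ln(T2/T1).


T2/T1 = 1.9262
ln(T2/T1) = 0.6556
dS = 0.8670 * 1.8970 * 0.6556 = 1.0782 kJ/K

1.0782 kJ/K


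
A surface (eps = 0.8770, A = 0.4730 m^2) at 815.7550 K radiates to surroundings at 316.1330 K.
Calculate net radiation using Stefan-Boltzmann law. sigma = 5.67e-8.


T^4 = 4.4283e+11
Tsurr^4 = 9.9880e+09
Q = 0.8770 * 5.67e-8 * 0.4730 * 4.3284e+11 = 10180.6418 W

10180.6418 W


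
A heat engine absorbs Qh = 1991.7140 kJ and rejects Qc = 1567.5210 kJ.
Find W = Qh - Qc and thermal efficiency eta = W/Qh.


W = 1991.7140 - 1567.5210 = 424.1930 kJ
eta = 424.1930 / 1991.7140 = 0.2130 = 21.2979%

W = 424.1930 kJ, eta = 21.2979%


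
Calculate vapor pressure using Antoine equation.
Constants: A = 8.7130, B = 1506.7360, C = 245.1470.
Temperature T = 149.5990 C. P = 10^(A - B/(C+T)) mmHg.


C+T = 394.7460
B/(C+T) = 3.8170
log10(P) = 8.7130 - 3.8170 = 4.8960
P = 10^4.8960 = 78708.9322 mmHg

78708.9322 mmHg


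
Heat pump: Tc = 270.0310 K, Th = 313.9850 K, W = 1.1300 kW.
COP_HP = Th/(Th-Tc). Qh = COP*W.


COP = 313.9850 / 43.9540 = 7.1435
Qh = 7.1435 * 1.1300 = 8.0721 kW

COP = 7.1435, Qh = 8.0721 kW


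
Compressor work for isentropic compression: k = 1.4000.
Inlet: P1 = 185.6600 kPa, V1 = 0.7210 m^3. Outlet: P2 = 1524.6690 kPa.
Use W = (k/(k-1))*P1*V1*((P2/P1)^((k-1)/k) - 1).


(k-1)/k = 0.2857
(P2/P1)^exp = 1.8250
W = 3.5000 * 185.6600 * 0.7210 * (1.8250 - 1) = 386.5441 kJ

386.5441 kJ


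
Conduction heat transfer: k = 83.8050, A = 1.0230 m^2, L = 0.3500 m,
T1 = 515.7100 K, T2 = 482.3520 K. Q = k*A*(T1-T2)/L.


dT = 33.3580 K
Q = 83.8050 * 1.0230 * 33.3580 / 0.3500 = 8171.0435 W

8171.0435 W


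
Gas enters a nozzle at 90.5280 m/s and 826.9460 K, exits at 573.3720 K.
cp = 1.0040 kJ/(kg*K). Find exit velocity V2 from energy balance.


dT = 253.5740 K
2*cp*1000*dT = 509176.5920
V1^2 = 8195.3188
V2 = sqrt(517371.9108) = 719.2857 m/s

719.2857 m/s


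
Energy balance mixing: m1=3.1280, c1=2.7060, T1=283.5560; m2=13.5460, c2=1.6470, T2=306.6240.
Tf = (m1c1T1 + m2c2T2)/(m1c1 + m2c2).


num = 9240.9841
den = 30.7746
Tf = 300.2793 K

300.2793 K


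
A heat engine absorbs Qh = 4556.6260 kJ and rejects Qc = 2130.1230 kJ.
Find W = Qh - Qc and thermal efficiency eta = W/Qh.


W = 4556.6260 - 2130.1230 = 2426.5030 kJ
eta = 2426.5030 / 4556.6260 = 0.5325 = 53.2522%

W = 2426.5030 kJ, eta = 53.2522%


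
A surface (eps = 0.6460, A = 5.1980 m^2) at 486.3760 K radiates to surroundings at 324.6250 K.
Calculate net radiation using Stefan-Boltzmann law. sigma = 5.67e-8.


T^4 = 5.5961e+10
Tsurr^4 = 1.1105e+10
Q = 0.6460 * 5.67e-8 * 5.1980 * 4.4856e+10 = 8540.3160 W

8540.3160 W


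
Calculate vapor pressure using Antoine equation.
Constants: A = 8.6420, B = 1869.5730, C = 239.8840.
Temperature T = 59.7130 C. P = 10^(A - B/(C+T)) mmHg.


C+T = 299.5970
B/(C+T) = 6.2403
log10(P) = 8.6420 - 6.2403 = 2.4017
P = 10^2.4017 = 252.1780 mmHg

252.1780 mmHg


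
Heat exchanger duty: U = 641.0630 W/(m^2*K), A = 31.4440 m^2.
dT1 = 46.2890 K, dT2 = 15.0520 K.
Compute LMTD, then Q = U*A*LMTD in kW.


LMTD = 27.8059 K
Q = 641.0630 * 31.4440 * 27.8059 = 560500.3887 W = 560.5004 kW

560.5004 kW


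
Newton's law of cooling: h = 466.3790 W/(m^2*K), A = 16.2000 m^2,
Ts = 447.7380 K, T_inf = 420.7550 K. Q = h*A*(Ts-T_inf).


dT = 26.9830 K
Q = 466.3790 * 16.2000 * 26.9830 = 203865.7338 W

203865.7338 W


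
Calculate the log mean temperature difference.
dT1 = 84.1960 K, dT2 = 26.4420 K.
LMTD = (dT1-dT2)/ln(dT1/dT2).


dT1/dT2 = 3.1842
ln(dT1/dT2) = 1.1582
LMTD = 57.7540 / 1.1582 = 49.8656 K

49.8656 K


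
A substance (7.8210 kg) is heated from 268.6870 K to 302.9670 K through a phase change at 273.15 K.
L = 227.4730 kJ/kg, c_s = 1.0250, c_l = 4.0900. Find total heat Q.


Q1 (sensible, solid) = 7.8210 * 1.0250 * 4.4630 = 35.7778 kJ
Q2 (latent) = 7.8210 * 227.4730 = 1779.0663 kJ
Q3 (sensible, liquid) = 7.8210 * 4.0900 * 29.8170 = 953.7829 kJ
Q_total = 2768.6270 kJ

2768.6270 kJ


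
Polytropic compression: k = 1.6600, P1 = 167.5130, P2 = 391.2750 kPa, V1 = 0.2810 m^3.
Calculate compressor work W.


(k-1)/k = 0.3976
(P2/P1)^exp = 1.4012
W = 2.5152 * 167.5130 * 0.2810 * (1.4012 - 1) = 47.4930 kJ

47.4930 kJ


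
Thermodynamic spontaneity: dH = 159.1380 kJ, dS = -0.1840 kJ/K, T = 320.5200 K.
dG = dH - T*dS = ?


T*dS = 320.5200 * -0.1840 = -58.9757 kJ
dG = 159.1380 + 58.9757 = 218.1137 kJ (non-spontaneous)

dG = 218.1137 kJ, non-spontaneous


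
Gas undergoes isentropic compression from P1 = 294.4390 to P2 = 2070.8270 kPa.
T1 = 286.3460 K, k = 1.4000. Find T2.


(k-1)/k = 0.2857
(P2/P1)^exp = 1.7460
T2 = 286.3460 * 1.7460 = 499.9580 K

499.9580 K


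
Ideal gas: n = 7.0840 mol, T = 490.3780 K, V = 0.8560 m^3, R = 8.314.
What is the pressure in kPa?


P = nRT/V = 7.0840 * 8.314 * 490.3780 / 0.8560
= 28881.4871 / 0.8560 = 33740.0550 Pa = 33.7401 kPa

33.7401 kPa


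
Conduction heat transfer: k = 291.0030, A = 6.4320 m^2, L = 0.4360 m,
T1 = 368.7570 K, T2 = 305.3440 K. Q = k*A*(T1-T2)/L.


dT = 63.4130 K
Q = 291.0030 * 6.4320 * 63.4130 / 0.4360 = 272229.5795 W

272229.5795 W


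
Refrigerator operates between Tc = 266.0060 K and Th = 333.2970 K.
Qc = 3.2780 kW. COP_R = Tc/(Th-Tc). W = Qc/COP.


COP = 266.0060 / 67.2910 = 3.9531
W = 3.2780 / 3.9531 = 0.8292 kW

COP = 3.9531, W = 0.8292 kW


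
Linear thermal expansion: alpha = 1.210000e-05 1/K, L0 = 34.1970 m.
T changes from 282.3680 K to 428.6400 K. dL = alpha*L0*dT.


dT = 146.2720 K
dL = 1.210000e-05 * 34.1970 * 146.2720 = 0.060525 m
L_final = 34.257525 m

dL = 0.060525 m


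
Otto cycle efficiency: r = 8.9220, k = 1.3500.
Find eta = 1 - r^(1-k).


r^(k-1) = 2.1511
eta = 1 - 1/2.1511 = 0.5351 = 53.5123%

53.5123%


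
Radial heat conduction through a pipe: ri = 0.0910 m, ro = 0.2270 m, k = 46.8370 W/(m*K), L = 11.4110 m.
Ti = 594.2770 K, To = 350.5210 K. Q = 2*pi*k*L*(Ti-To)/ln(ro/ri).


dT = 243.7560 K
ln(ro/ri) = 0.9141
Q = 2*pi*46.8370*11.4110*243.7560 / 0.9141 = 895485.9115 W

895485.9115 W


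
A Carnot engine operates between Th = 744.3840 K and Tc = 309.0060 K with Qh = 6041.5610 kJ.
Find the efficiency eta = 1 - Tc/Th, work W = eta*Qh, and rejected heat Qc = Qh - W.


eta = 1 - 309.0060/744.3840 = 0.5849
W = 0.5849 * 6041.5610 = 3533.6100 kJ
Qc = 6041.5610 - 3533.6100 = 2507.9510 kJ

eta = 58.4884%, W = 3533.6100 kJ, Qc = 2507.9510 kJ


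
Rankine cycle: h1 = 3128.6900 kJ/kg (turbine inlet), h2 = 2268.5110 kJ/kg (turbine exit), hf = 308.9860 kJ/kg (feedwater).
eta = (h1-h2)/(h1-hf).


W = 860.1790 kJ/kg
Q_in = 2819.7040 kJ/kg
eta = 0.3051 = 30.5060%

eta = 30.5060%


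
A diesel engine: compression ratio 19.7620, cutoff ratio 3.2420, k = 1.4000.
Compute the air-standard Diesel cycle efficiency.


r^(k-1) = 3.2986
rc^k = 5.1897
eta = 0.5953 = 59.5348%

59.5348%


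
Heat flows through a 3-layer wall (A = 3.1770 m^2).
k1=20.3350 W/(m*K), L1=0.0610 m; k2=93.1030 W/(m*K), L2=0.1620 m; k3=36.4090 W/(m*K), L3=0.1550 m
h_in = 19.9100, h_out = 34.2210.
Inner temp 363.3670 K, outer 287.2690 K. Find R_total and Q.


R_conv_in = 1/(19.9100*3.1770) = 0.0158
R_1 = 0.0610/(20.3350*3.1770) = 0.0009
R_2 = 0.1620/(93.1030*3.1770) = 0.0005
R_3 = 0.1550/(36.4090*3.1770) = 0.0013
R_conv_out = 1/(34.2210*3.1770) = 0.0092
R_total = 0.0278 K/W
Q = 76.0980 / 0.0278 = 2733.4944 W

R_total = 0.0278 K/W, Q = 2733.4944 W


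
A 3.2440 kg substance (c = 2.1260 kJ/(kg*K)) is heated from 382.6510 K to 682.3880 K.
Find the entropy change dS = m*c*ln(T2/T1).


T2/T1 = 1.7833
ln(T2/T1) = 0.5785
dS = 3.2440 * 2.1260 * 0.5785 = 3.9896 kJ/K

3.9896 kJ/K


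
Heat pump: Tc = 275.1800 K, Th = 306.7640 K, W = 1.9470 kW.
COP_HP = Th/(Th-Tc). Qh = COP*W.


COP = 306.7640 / 31.5840 = 9.7126
Qh = 9.7126 * 1.9470 = 18.9105 kW

COP = 9.7126, Qh = 18.9105 kW


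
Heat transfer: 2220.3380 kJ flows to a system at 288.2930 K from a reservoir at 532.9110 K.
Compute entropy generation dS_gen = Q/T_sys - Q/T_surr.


dS_sys = 2220.3380/288.2930 = 7.7017 kJ/K
dS_surr = -2220.3380/532.9110 = -4.1664 kJ/K
dS_gen = 7.7017 - 4.1664 = 3.5352 kJ/K (irreversible)

dS_gen = 3.5352 kJ/K, irreversible


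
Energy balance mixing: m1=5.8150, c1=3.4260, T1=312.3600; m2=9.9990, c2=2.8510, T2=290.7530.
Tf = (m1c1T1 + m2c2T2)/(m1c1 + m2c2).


num = 14511.4344
den = 48.4293
Tf = 299.6414 K

299.6414 K


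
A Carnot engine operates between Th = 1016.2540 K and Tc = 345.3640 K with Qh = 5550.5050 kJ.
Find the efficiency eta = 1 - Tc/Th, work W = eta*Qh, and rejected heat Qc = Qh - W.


eta = 1 - 345.3640/1016.2540 = 0.6602
W = 0.6602 * 5550.5050 = 3664.2201 kJ
Qc = 5550.5050 - 3664.2201 = 1886.2849 kJ

eta = 66.0160%, W = 3664.2201 kJ, Qc = 1886.2849 kJ


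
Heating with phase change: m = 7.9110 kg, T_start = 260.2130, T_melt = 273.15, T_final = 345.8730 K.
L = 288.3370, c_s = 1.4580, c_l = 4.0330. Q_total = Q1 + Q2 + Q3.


Q1 (sensible, solid) = 7.9110 * 1.4580 * 12.9370 = 149.2184 kJ
Q2 (latent) = 7.9110 * 288.3370 = 2281.0340 kJ
Q3 (sensible, liquid) = 7.9110 * 4.0330 * 72.7230 = 2320.2319 kJ
Q_total = 4750.4843 kJ

4750.4843 kJ


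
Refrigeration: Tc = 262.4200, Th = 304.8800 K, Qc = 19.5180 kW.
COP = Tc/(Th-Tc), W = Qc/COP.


COP = 262.4200 / 42.4600 = 6.1804
W = 19.5180 / 6.1804 = 3.1580 kW

COP = 6.1804, W = 3.1580 kW


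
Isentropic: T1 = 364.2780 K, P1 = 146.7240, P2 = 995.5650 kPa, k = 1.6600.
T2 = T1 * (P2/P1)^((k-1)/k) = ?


(k-1)/k = 0.3976
(P2/P1)^exp = 2.1410
T2 = 364.2780 * 2.1410 = 779.9317 K

779.9317 K


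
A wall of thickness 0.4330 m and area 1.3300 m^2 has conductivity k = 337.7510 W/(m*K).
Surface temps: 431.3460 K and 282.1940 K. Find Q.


dT = 149.1520 K
Q = 337.7510 * 1.3300 * 149.1520 / 0.4330 = 154735.3243 W

154735.3243 W


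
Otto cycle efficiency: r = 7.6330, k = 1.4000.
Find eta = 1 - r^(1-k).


r^(k-1) = 2.2546
eta = 1 - 1/2.2546 = 0.5565 = 55.6471%

55.6471%


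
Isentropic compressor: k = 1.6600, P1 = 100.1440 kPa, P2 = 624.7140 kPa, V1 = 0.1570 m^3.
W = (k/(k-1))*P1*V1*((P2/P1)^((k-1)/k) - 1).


(k-1)/k = 0.3976
(P2/P1)^exp = 2.0707
W = 2.5152 * 100.1440 * 0.1570 * (2.0707 - 1) = 42.3386 kJ

42.3386 kJ


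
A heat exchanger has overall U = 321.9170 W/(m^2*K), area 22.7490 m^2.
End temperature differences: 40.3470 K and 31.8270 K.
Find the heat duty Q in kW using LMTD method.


LMTD = 35.9187 K
Q = 321.9170 * 22.7490 * 35.9187 = 263043.3746 W = 263.0434 kW

263.0434 kW


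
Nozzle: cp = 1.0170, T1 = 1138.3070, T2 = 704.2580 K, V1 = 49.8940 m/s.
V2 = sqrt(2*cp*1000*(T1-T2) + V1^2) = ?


dT = 434.0490 K
2*cp*1000*dT = 882855.6660
V1^2 = 2489.4112
V2 = sqrt(885345.0772) = 940.9278 m/s

940.9278 m/s


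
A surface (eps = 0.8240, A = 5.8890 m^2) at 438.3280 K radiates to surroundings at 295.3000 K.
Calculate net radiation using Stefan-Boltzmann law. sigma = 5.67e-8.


T^4 = 3.6914e+10
Tsurr^4 = 7.6042e+09
Q = 0.8240 * 5.67e-8 * 5.8890 * 2.9310e+10 = 8064.3961 W

8064.3961 W


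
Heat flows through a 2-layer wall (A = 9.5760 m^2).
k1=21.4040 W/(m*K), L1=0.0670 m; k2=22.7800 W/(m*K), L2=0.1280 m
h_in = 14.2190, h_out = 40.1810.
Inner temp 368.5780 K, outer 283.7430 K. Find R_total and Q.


R_conv_in = 1/(14.2190*9.5760) = 0.0073
R_1 = 0.0670/(21.4040*9.5760) = 0.0003
R_2 = 0.1280/(22.7800*9.5760) = 0.0006
R_conv_out = 1/(40.1810*9.5760) = 0.0026
R_total = 0.0109 K/W
Q = 84.8350 / 0.0109 = 7813.9726 W

R_total = 0.0109 K/W, Q = 7813.9726 W


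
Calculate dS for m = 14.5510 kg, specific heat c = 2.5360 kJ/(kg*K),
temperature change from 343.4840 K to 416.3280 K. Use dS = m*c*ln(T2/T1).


T2/T1 = 1.2121
ln(T2/T1) = 0.1923
dS = 14.5510 * 2.5360 * 0.1923 = 7.0973 kJ/K

7.0973 kJ/K


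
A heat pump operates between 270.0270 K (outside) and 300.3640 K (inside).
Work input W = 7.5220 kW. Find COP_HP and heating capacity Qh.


COP = 300.3640 / 30.3370 = 9.9009
Qh = 9.9009 * 7.5220 = 74.4747 kW

COP = 9.9009, Qh = 74.4747 kW


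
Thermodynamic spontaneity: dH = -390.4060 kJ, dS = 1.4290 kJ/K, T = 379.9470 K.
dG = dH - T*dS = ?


T*dS = 379.9470 * 1.4290 = 542.9443 kJ
dG = -390.4060 - 542.9443 = -933.3503 kJ (spontaneous)

dG = -933.3503 kJ, spontaneous


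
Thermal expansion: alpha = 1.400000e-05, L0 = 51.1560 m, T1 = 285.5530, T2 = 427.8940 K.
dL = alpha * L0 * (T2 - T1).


dT = 142.3410 K
dL = 1.400000e-05 * 51.1560 * 142.3410 = 0.101942 m
L_final = 51.257942 m

dL = 0.101942 m


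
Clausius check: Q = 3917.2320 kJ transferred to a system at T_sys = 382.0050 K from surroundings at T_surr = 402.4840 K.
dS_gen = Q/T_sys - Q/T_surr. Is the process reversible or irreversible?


dS_sys = 3917.2320/382.0050 = 10.2544 kJ/K
dS_surr = -3917.2320/402.4840 = -9.7326 kJ/K
dS_gen = 10.2544 - 9.7326 = 0.5218 kJ/K (irreversible)

dS_gen = 0.5218 kJ/K, irreversible


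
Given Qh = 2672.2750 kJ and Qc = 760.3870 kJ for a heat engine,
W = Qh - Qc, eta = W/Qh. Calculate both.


W = 2672.2750 - 760.3870 = 1911.8880 kJ
eta = 1911.8880 / 2672.2750 = 0.7155 = 71.5453%

W = 1911.8880 kJ, eta = 71.5453%


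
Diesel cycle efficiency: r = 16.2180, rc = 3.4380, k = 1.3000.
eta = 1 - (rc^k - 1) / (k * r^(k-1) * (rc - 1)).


r^(k-1) = 2.3067
rc^k = 4.9796
eta = 0.4557 = 45.5664%

45.5664%


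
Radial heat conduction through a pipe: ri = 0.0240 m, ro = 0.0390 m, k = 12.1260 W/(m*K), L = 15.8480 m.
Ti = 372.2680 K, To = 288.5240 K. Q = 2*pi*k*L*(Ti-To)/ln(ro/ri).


dT = 83.7440 K
ln(ro/ri) = 0.4855
Q = 2*pi*12.1260*15.8480*83.7440 / 0.4855 = 208271.2723 W

208271.2723 W


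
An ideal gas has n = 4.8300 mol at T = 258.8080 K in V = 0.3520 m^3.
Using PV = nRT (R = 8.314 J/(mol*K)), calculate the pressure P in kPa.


P = nRT/V = 4.8300 * 8.314 * 258.8080 / 0.3520
= 10392.8545 / 0.3520 = 29525.1549 Pa = 29.5252 kPa

29.5252 kPa


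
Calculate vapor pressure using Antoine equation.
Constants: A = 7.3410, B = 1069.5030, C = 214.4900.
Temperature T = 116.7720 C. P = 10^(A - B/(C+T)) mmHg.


C+T = 331.2620
B/(C+T) = 3.2286
log10(P) = 7.3410 - 3.2286 = 4.1124
P = 10^4.1124 = 12954.7387 mmHg

12954.7387 mmHg


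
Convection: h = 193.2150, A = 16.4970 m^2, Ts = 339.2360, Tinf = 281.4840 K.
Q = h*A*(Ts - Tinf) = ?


dT = 57.7520 K
Q = 193.2150 * 16.4970 * 57.7520 = 184082.6436 W

184082.6436 W


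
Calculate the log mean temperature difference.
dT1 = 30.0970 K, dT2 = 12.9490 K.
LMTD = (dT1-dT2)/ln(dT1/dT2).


dT1/dT2 = 2.3243
ln(dT1/dT2) = 0.8434
LMTD = 17.1480 / 0.8434 = 20.3318 K

20.3318 K


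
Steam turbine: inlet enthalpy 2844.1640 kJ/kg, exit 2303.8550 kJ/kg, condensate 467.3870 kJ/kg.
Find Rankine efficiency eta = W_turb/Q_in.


W = 540.3090 kJ/kg
Q_in = 2376.7770 kJ/kg
eta = 0.2273 = 22.7328%

eta = 22.7328%


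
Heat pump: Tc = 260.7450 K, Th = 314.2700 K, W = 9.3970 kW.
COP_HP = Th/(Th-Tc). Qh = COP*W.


COP = 314.2700 / 53.5250 = 5.8715
Qh = 5.8715 * 9.3970 = 55.1741 kW

COP = 5.8715, Qh = 55.1741 kW


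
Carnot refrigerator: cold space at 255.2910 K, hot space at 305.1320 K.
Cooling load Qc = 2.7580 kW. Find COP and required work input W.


COP = 255.2910 / 49.8410 = 5.1221
W = 2.7580 / 5.1221 = 0.5385 kW

COP = 5.1221, W = 0.5385 kW


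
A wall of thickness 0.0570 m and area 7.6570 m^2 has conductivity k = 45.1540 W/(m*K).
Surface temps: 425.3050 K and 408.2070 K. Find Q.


dT = 17.0980 K
Q = 45.1540 * 7.6570 * 17.0980 / 0.0570 = 103711.1220 W

103711.1220 W


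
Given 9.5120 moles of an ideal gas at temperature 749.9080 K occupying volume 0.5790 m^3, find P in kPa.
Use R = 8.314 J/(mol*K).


P = nRT/V = 9.5120 * 8.314 * 749.9080 / 0.5790
= 59304.8004 / 0.5790 = 102426.2528 Pa = 102.4263 kPa

102.4263 kPa


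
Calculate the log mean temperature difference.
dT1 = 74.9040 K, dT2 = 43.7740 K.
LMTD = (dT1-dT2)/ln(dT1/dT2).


dT1/dT2 = 1.7112
ln(dT1/dT2) = 0.5372
LMTD = 31.1300 / 0.5372 = 57.9522 K

57.9522 K


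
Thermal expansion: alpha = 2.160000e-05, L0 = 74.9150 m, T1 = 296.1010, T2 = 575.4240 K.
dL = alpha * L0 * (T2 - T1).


dT = 279.3230 K
dL = 2.160000e-05 * 74.9150 * 279.3230 = 0.451990 m
L_final = 75.366990 m

dL = 0.451990 m


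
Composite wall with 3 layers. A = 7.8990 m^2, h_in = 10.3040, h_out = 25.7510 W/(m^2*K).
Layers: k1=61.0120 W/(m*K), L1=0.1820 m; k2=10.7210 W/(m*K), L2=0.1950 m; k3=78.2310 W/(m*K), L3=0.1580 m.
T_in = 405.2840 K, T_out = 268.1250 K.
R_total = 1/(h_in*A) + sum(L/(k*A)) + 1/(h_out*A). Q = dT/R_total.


R_conv_in = 1/(10.3040*7.8990) = 0.0123
R_1 = 0.1820/(61.0120*7.8990) = 0.0004
R_2 = 0.1950/(10.7210*7.8990) = 0.0023
R_3 = 0.1580/(78.2310*7.8990) = 0.0003
R_conv_out = 1/(25.7510*7.8990) = 0.0049
R_total = 0.0201 K/W
Q = 137.1590 / 0.0201 = 6810.7681 W

R_total = 0.0201 K/W, Q = 6810.7681 W


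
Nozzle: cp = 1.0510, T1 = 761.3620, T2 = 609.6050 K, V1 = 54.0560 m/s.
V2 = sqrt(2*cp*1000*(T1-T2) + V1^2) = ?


dT = 151.7570 K
2*cp*1000*dT = 318993.2140
V1^2 = 2922.0511
V2 = sqrt(321915.2651) = 567.3758 m/s

567.3758 m/s


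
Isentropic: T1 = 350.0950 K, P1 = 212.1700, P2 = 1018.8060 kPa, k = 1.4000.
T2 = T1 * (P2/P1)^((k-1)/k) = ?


(k-1)/k = 0.2857
(P2/P1)^exp = 1.5656
T2 = 350.0950 * 1.5656 = 548.1176 K

548.1176 K


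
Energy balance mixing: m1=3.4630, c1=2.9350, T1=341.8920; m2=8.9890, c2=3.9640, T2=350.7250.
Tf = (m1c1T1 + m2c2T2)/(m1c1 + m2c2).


num = 15972.1299
den = 45.7963
Tf = 348.7646 K

348.7646 K


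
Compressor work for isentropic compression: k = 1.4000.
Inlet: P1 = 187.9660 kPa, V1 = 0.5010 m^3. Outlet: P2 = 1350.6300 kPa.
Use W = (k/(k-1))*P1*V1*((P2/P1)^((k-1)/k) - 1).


(k-1)/k = 0.2857
(P2/P1)^exp = 1.7567
W = 3.5000 * 187.9660 * 0.5010 * (1.7567 - 1) = 249.4130 kJ

249.4130 kJ


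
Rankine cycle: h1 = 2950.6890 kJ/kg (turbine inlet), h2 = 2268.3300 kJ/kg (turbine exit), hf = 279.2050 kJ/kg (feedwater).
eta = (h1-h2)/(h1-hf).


W = 682.3590 kJ/kg
Q_in = 2671.4840 kJ/kg
eta = 0.2554 = 25.5423%

eta = 25.5423%


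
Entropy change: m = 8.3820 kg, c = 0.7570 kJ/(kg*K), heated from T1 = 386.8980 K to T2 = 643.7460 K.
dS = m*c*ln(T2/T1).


T2/T1 = 1.6639
ln(T2/T1) = 0.5091
dS = 8.3820 * 0.7570 * 0.5091 = 3.2306 kJ/K

3.2306 kJ/K


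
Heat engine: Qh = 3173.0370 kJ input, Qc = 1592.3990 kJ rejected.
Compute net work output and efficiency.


W = 3173.0370 - 1592.3990 = 1580.6380 kJ
eta = 1580.6380 / 3173.0370 = 0.4981 = 49.8147%

W = 1580.6380 kJ, eta = 49.8147%


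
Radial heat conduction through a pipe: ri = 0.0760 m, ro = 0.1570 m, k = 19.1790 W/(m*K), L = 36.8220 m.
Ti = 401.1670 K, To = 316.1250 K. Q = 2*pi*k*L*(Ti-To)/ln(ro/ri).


dT = 85.0420 K
ln(ro/ri) = 0.7255
Q = 2*pi*19.1790*36.8220*85.0420 / 0.7255 = 520117.8851 W

520117.8851 W


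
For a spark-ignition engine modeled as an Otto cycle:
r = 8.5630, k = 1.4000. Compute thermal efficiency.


r^(k-1) = 2.3608
eta = 1 - 1/2.3608 = 0.5764 = 57.6406%

57.6406%


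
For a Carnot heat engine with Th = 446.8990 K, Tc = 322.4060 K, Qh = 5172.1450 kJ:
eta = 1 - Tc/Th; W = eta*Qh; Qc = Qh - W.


eta = 1 - 322.4060/446.8990 = 0.2786
W = 0.2786 * 5172.1450 = 1440.8084 kJ
Qc = 5172.1450 - 1440.8084 = 3731.3366 kJ

eta = 27.8571%, W = 1440.8084 kJ, Qc = 3731.3366 kJ


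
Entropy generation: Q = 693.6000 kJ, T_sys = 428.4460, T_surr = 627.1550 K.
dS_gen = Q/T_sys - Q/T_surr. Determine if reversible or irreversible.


dS_sys = 693.6000/428.4460 = 1.6189 kJ/K
dS_surr = -693.6000/627.1550 = -1.1059 kJ/K
dS_gen = 1.6189 - 1.1059 = 0.5129 kJ/K (irreversible)

dS_gen = 0.5129 kJ/K, irreversible


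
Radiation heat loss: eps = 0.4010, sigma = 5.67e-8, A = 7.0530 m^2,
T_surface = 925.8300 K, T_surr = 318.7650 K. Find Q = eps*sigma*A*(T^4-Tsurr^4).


T^4 = 7.3473e+11
Tsurr^4 = 1.0325e+10
Q = 0.4010 * 5.67e-8 * 7.0530 * 7.2440e+11 = 116166.2705 W

116166.2705 W


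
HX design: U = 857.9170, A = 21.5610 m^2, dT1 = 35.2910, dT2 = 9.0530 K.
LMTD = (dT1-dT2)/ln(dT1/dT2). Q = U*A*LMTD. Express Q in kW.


LMTD = 19.2851 K
Q = 857.9170 * 21.5610 * 19.2851 = 356727.1880 W = 356.7272 kW

356.7272 kW


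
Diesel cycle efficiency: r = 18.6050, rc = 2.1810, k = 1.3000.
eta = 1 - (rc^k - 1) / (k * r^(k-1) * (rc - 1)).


r^(k-1) = 2.4037
rc^k = 2.7558
eta = 0.5242 = 52.4227%

52.4227%


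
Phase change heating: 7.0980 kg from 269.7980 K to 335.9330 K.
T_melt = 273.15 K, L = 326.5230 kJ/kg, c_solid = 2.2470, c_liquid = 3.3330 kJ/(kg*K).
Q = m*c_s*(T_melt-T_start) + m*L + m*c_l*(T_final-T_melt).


Q1 (sensible, solid) = 7.0980 * 2.2470 * 3.3520 = 53.4617 kJ
Q2 (latent) = 7.0980 * 326.5230 = 2317.6603 kJ
Q3 (sensible, liquid) = 7.0980 * 3.3330 * 62.7830 = 1485.2972 kJ
Q_total = 3856.4192 kJ

3856.4192 kJ


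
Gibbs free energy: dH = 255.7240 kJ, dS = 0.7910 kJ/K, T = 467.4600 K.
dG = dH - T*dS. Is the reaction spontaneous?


T*dS = 467.4600 * 0.7910 = 369.7609 kJ
dG = 255.7240 - 369.7609 = -114.0369 kJ (spontaneous)

dG = -114.0369 kJ, spontaneous


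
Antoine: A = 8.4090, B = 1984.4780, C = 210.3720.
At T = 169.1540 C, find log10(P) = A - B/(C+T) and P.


C+T = 379.5260
B/(C+T) = 5.2288
log10(P) = 8.4090 - 5.2288 = 3.1802
P = 10^3.1802 = 1514.1440 mmHg

1514.1440 mmHg


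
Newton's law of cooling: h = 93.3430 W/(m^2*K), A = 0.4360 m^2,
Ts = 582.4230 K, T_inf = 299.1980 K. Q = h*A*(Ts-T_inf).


dT = 283.2250 K
Q = 93.3430 * 0.4360 * 283.2250 = 11526.5630 W

11526.5630 W


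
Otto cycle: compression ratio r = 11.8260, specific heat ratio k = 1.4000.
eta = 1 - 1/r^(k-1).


r^(k-1) = 2.6862
eta = 1 - 1/2.6862 = 0.6277 = 62.7724%

62.7724%


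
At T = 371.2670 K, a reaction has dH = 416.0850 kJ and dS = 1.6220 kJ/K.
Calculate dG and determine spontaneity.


T*dS = 371.2670 * 1.6220 = 602.1951 kJ
dG = 416.0850 - 602.1951 = -186.1101 kJ (spontaneous)

dG = -186.1101 kJ, spontaneous


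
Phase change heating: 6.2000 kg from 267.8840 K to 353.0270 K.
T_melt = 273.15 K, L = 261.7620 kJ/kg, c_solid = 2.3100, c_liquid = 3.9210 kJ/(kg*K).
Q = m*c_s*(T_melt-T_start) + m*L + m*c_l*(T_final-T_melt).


Q1 (sensible, solid) = 6.2000 * 2.3100 * 5.2660 = 75.4197 kJ
Q2 (latent) = 6.2000 * 261.7620 = 1622.9244 kJ
Q3 (sensible, liquid) = 6.2000 * 3.9210 * 79.8770 = 1941.8258 kJ
Q_total = 3640.1699 kJ

3640.1699 kJ


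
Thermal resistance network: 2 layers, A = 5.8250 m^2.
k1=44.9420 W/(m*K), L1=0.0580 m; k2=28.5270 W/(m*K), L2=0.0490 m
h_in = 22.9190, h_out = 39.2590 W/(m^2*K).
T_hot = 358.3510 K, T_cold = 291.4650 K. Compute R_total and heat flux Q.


R_conv_in = 1/(22.9190*5.8250) = 0.0075
R_1 = 0.0580/(44.9420*5.8250) = 0.0002
R_2 = 0.0490/(28.5270*5.8250) = 0.0003
R_conv_out = 1/(39.2590*5.8250) = 0.0044
R_total = 0.0124 K/W
Q = 66.8860 / 0.0124 = 5402.8579 W

R_total = 0.0124 K/W, Q = 5402.8579 W


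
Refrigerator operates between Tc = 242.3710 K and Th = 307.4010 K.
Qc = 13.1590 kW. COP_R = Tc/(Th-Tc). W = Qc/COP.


COP = 242.3710 / 65.0300 = 3.7271
W = 13.1590 / 3.7271 = 3.5307 kW

COP = 3.7271, W = 3.5307 kW


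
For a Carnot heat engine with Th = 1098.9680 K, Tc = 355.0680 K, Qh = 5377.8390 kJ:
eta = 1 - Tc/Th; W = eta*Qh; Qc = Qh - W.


eta = 1 - 355.0680/1098.9680 = 0.6769
W = 0.6769 * 5377.8390 = 3640.3011 kJ
Qc = 5377.8390 - 3640.3011 = 1737.5379 kJ

eta = 67.6908%, W = 3640.3011 kJ, Qc = 1737.5379 kJ


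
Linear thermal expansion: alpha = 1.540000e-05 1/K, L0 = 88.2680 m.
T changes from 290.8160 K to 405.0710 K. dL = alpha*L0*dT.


dT = 114.2550 K
dL = 1.540000e-05 * 88.2680 * 114.2550 = 0.155310 m
L_final = 88.423310 m

dL = 0.155310 m


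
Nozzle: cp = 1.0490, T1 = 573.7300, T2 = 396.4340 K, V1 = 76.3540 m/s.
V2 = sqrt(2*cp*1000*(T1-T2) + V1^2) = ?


dT = 177.2960 K
2*cp*1000*dT = 371967.0080
V1^2 = 5829.9333
V2 = sqrt(377796.9413) = 614.6519 m/s

614.6519 m/s


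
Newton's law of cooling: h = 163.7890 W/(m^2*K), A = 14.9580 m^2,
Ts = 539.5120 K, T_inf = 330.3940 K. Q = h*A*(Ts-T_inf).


dT = 209.1180 K
Q = 163.7890 * 14.9580 * 209.1180 = 512329.8699 W

512329.8699 W


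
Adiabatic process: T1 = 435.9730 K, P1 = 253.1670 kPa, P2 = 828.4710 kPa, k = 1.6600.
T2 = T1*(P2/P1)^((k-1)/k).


(k-1)/k = 0.3976
(P2/P1)^exp = 1.6022
T2 = 435.9730 * 1.6022 = 698.5010 K

698.5010 K


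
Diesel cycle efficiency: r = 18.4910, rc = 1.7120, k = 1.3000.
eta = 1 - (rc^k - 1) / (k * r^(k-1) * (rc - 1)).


r^(k-1) = 2.3993
rc^k = 2.0117
eta = 0.5445 = 54.4463%

54.4463%


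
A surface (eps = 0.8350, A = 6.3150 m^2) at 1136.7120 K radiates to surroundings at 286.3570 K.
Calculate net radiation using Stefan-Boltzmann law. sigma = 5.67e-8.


T^4 = 1.6696e+12
Tsurr^4 = 6.7241e+09
Q = 0.8350 * 5.67e-8 * 6.3150 * 1.6628e+12 = 497155.2618 W

497155.2618 W


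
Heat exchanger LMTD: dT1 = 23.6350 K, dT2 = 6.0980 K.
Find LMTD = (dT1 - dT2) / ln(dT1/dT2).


dT1/dT2 = 3.8759
ln(dT1/dT2) = 1.3548
LMTD = 17.5370 / 1.3548 = 12.9447 K

12.9447 K


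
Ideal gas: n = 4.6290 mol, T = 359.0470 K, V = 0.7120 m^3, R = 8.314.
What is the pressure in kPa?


P = nRT/V = 4.6290 * 8.314 * 359.0470 / 0.7120
= 13818.1055 / 0.7120 = 19407.4515 Pa = 19.4075 kPa

19.4075 kPa


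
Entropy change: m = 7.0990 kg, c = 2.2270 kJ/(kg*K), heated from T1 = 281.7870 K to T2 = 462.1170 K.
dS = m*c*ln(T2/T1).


T2/T1 = 1.6400
ln(T2/T1) = 0.4947
dS = 7.0990 * 2.2270 * 0.4947 = 7.8204 kJ/K

7.8204 kJ/K


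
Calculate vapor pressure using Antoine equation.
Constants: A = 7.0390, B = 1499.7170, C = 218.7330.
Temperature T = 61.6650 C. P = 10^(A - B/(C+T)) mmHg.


C+T = 280.3980
B/(C+T) = 5.3485
log10(P) = 7.0390 - 5.3485 = 1.6905
P = 10^1.6905 = 49.0310 mmHg

49.0310 mmHg


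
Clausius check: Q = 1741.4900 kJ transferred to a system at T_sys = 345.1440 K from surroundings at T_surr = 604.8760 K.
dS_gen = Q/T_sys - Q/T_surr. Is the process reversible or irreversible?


dS_sys = 1741.4900/345.1440 = 5.0457 kJ/K
dS_surr = -1741.4900/604.8760 = -2.8791 kJ/K
dS_gen = 5.0457 - 2.8791 = 2.1666 kJ/K (irreversible)

dS_gen = 2.1666 kJ/K, irreversible


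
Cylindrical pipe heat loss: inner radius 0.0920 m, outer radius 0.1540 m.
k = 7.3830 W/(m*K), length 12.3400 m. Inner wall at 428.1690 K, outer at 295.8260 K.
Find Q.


dT = 132.3430 K
ln(ro/ri) = 0.5152
Q = 2*pi*7.3830*12.3400*132.3430 / 0.5152 = 147056.2014 W

147056.2014 W


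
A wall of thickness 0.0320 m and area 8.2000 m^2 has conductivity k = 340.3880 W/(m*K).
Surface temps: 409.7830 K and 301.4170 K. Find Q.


dT = 108.3660 K
Q = 340.3880 * 8.2000 * 108.3660 / 0.0320 = 9452162.0396 W

9452162.0396 W


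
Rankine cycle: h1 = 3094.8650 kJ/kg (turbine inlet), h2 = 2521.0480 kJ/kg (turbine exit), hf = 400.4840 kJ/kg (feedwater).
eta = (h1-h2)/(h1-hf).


W = 573.8170 kJ/kg
Q_in = 2694.3810 kJ/kg
eta = 0.2130 = 21.2968%

eta = 21.2968%


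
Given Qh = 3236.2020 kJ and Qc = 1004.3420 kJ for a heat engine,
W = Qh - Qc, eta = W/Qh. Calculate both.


W = 3236.2020 - 1004.3420 = 2231.8600 kJ
eta = 2231.8600 / 3236.2020 = 0.6897 = 68.9654%

W = 2231.8600 kJ, eta = 68.9654%


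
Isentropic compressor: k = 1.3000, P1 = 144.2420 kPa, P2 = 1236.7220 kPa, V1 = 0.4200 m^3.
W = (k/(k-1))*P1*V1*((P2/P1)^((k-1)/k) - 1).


(k-1)/k = 0.2308
(P2/P1)^exp = 1.6419
W = 4.3333 * 144.2420 * 0.4200 * (1.6419 - 1) = 168.5145 kJ

168.5145 kJ


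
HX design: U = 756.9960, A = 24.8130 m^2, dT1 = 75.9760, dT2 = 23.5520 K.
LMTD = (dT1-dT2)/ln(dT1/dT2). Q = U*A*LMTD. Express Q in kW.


LMTD = 44.7607 K
Q = 756.9960 * 24.8130 * 44.7607 = 840754.9741 W = 840.7550 kW

840.7550 kW


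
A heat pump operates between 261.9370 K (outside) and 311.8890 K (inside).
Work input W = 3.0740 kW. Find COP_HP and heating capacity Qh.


COP = 311.8890 / 49.9520 = 6.2438
Qh = 6.2438 * 3.0740 = 19.1934 kW

COP = 6.2438, Qh = 19.1934 kW


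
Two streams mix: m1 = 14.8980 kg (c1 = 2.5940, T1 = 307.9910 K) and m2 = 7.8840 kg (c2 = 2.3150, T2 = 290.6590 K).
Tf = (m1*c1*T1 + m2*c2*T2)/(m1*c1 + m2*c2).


num = 17207.3902
den = 56.8969
Tf = 302.4312 K

302.4312 K


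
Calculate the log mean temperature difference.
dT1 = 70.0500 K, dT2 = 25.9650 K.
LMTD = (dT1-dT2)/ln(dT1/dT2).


dT1/dT2 = 2.6979
ln(dT1/dT2) = 0.9925
LMTD = 44.0850 / 0.9925 = 44.4199 K

44.4199 K


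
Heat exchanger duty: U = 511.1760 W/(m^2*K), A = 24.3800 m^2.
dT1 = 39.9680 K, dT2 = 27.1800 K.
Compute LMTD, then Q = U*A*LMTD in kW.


LMTD = 33.1641 K
Q = 511.1760 * 24.3800 * 33.1641 = 413306.5814 W = 413.3066 kW

413.3066 kW


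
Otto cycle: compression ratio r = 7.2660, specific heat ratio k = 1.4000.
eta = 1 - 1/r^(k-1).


r^(k-1) = 2.2106
eta = 1 - 1/2.2106 = 0.5476 = 54.7642%

54.7642%


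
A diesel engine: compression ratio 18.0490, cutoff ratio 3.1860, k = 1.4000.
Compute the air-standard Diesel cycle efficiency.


r^(k-1) = 3.1811
rc^k = 5.0646
eta = 0.5825 = 58.2499%

58.2499%


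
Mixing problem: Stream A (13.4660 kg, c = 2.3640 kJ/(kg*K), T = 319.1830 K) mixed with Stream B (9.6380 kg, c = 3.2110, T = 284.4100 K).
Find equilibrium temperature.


num = 18962.5636
den = 62.7812
Tf = 302.0419 K

302.0419 K


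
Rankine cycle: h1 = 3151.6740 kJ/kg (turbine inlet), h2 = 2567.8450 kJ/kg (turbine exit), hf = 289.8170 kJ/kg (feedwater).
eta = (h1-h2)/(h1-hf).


W = 583.8290 kJ/kg
Q_in = 2861.8570 kJ/kg
eta = 0.2040 = 20.4004%

eta = 20.4004%


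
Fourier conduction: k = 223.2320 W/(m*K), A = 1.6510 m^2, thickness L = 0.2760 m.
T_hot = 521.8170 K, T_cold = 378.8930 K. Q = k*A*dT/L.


dT = 142.9240 K
Q = 223.2320 * 1.6510 * 142.9240 / 0.2760 = 190853.2693 W

190853.2693 W


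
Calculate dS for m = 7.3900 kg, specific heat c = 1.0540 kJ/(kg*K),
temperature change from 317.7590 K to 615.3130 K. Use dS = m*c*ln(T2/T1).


T2/T1 = 1.9364
ln(T2/T1) = 0.6608
dS = 7.3900 * 1.0540 * 0.6608 = 5.1473 kJ/K

5.1473 kJ/K


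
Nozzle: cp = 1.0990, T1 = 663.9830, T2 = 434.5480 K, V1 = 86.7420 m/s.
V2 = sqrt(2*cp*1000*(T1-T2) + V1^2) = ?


dT = 229.4350 K
2*cp*1000*dT = 504298.1300
V1^2 = 7524.1746
V2 = sqrt(511822.3046) = 715.4176 m/s

715.4176 m/s


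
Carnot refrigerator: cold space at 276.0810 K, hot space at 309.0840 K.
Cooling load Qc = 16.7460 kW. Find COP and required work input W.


COP = 276.0810 / 33.0030 = 8.3653
W = 16.7460 / 8.3653 = 2.0018 kW

COP = 8.3653, W = 2.0018 kW


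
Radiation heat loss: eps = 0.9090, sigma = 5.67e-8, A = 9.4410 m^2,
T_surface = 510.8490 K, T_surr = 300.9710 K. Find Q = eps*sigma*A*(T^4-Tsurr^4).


T^4 = 6.8104e+10
Tsurr^4 = 8.2054e+09
Q = 0.9090 * 5.67e-8 * 9.4410 * 5.9898e+10 = 29146.0031 W

29146.0031 W


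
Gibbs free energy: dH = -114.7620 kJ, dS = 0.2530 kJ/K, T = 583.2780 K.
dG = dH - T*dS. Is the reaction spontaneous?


T*dS = 583.2780 * 0.2530 = 147.5693 kJ
dG = -114.7620 - 147.5693 = -262.3313 kJ (spontaneous)

dG = -262.3313 kJ, spontaneous


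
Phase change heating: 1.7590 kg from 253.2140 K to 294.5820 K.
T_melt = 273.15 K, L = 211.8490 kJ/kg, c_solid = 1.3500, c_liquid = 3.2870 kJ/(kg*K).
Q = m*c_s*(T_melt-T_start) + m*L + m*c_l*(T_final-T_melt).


Q1 (sensible, solid) = 1.7590 * 1.3500 * 19.9360 = 47.3410 kJ
Q2 (latent) = 1.7590 * 211.8490 = 372.6424 kJ
Q3 (sensible, liquid) = 1.7590 * 3.2870 * 21.4320 = 123.9162 kJ
Q_total = 543.8997 kJ

543.8997 kJ


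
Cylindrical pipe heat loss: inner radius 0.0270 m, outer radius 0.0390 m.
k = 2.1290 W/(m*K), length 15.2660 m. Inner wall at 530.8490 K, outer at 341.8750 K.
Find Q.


dT = 188.9740 K
ln(ro/ri) = 0.3677
Q = 2*pi*2.1290*15.2660*188.9740 / 0.3677 = 104944.5638 W

104944.5638 W


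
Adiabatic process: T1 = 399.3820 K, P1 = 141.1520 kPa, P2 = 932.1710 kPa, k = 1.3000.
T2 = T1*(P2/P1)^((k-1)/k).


(k-1)/k = 0.2308
(P2/P1)^exp = 1.5459
T2 = 399.3820 * 1.5459 = 617.4120 K

617.4120 K


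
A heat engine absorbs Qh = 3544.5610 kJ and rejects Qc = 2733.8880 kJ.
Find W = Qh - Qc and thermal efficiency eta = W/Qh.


W = 3544.5610 - 2733.8880 = 810.6730 kJ
eta = 810.6730 / 3544.5610 = 0.2287 = 22.8709%

W = 810.6730 kJ, eta = 22.8709%


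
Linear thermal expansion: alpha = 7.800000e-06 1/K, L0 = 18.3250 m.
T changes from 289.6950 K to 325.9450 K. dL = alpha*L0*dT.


dT = 36.2500 K
dL = 7.800000e-06 * 18.3250 * 36.2500 = 0.005181 m
L_final = 18.330181 m

dL = 0.005181 m


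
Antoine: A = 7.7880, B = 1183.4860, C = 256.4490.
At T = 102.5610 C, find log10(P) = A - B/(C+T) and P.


C+T = 359.0100
B/(C+T) = 3.2965
log10(P) = 7.7880 - 3.2965 = 4.4915
P = 10^4.4915 = 31007.9775 mmHg

31007.9775 mmHg


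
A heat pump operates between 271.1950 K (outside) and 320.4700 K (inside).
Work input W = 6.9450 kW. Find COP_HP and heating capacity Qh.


COP = 320.4700 / 49.2750 = 6.5037
Qh = 6.5037 * 6.9450 = 45.1682 kW

COP = 6.5037, Qh = 45.1682 kW


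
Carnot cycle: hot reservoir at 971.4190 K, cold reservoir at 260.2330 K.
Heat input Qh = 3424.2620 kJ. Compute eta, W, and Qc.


eta = 1 - 260.2330/971.4190 = 0.7321
W = 0.7321 * 3424.2620 = 2506.9380 kJ
Qc = 3424.2620 - 2506.9380 = 917.3240 kJ

eta = 73.2110%, W = 2506.9380 kJ, Qc = 917.3240 kJ


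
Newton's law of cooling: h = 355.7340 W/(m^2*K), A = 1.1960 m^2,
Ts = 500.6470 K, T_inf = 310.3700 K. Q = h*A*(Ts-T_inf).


dT = 190.2770 K
Q = 355.7340 * 1.1960 * 190.2770 = 80954.8460 W

80954.8460 W


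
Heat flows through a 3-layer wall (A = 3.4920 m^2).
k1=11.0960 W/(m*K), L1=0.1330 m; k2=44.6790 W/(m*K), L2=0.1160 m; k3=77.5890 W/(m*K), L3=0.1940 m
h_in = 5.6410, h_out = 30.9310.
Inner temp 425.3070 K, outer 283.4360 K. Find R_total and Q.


R_conv_in = 1/(5.6410*3.4920) = 0.0508
R_1 = 0.1330/(11.0960*3.4920) = 0.0034
R_2 = 0.1160/(44.6790*3.4920) = 0.0007
R_3 = 0.1940/(77.5890*3.4920) = 0.0007
R_conv_out = 1/(30.9310*3.4920) = 0.0093
R_total = 0.0649 K/W
Q = 141.8710 / 0.0649 = 2185.4566 W

R_total = 0.0649 K/W, Q = 2185.4566 W


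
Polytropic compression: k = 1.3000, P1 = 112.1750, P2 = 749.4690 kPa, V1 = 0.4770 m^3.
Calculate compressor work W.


(k-1)/k = 0.2308
(P2/P1)^exp = 1.5501
W = 4.3333 * 112.1750 * 0.4770 * (1.5501 - 1) = 127.5427 kJ

127.5427 kJ


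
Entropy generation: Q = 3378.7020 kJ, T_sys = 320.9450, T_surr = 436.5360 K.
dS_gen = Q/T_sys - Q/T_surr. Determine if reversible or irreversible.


dS_sys = 3378.7020/320.9450 = 10.5274 kJ/K
dS_surr = -3378.7020/436.5360 = -7.7398 kJ/K
dS_gen = 10.5274 - 7.7398 = 2.7876 kJ/K (irreversible)

dS_gen = 2.7876 kJ/K, irreversible


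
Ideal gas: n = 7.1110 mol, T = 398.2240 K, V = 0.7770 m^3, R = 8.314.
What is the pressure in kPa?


P = nRT/V = 7.1110 * 8.314 * 398.2240 / 0.7770
= 23543.3430 / 0.7770 = 30300.3127 Pa = 30.3003 kPa

30.3003 kPa


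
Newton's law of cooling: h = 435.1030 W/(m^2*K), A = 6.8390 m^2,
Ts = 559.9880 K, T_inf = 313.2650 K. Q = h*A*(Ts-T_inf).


dT = 246.7230 K
Q = 435.1030 * 6.8390 * 246.7230 = 734166.0856 W

734166.0856 W
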